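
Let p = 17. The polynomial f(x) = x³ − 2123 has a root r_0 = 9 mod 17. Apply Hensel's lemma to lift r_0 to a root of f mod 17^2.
r_1 = 230 (mod 289)

Hensel: r_{i+1} = r_i − f(r_i)/f′(r_i) mod 17^{i+2}, where f′(x) = 3x². Iterate:
  r_0 = 9 (mod 17)
  r_1 = 230 (mod 289)
Final: r = 230 with f(r) ≡ 0 mod 17^2.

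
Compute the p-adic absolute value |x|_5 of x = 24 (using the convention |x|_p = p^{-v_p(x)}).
|24|_5 = 1

Step 1 — compute v_5(x) by factoring powers of 5 out of the numerator and denominator: v_5(24) = 0. Step 2 — apply |x|_p = p^{-v_p(x)} = 5^{0} = 1.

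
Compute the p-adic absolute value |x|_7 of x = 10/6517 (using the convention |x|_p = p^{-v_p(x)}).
|10/6517|_7 = 343

Step 1 — compute v_7(x) by factoring powers of 7 out of the numerator and denominator: v_7(10/6517) = -3. Step 2 — apply |x|_p = p^{-v_p(x)} = 7^{3} = 343.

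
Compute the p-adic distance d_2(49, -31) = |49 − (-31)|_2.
d_2(49, -31) = 1/16

Step 1 — x − y = 49 − (-31) = 80. Step 2 — v_2(80) = 4 (factor: 80 = (2^4 · 5); the sign does not affect v_p). Step 3 — |x − y|_2 = 2^{-4} = 1/16.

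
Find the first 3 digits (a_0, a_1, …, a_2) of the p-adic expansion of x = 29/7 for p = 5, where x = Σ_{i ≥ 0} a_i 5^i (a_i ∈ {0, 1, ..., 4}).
(a_0, …, a_2) = (2, 4, 0)

v_5(29/7) = 0 (numerator and denominator both coprime to 5), so x ∈ ℤ_5^×. Compute digits iteratively via a_i = x_i mod 5, x_{i+1} = (x_i − a_i)/5, with x_0 = x:
  x_0 = 29/7;  a_0 = 2;  x_1 = (x_0 − 2)/5 = 3/7
  x_1 = 3/7;  a_1 = 4;  x_2 = (x_1 − 4)/5 = -5/7
  x_2 = -5/7;  a_2 = 0;  x_3 = (x_2 − 0)/5 = -1/7
Digits: (2, 4, 0).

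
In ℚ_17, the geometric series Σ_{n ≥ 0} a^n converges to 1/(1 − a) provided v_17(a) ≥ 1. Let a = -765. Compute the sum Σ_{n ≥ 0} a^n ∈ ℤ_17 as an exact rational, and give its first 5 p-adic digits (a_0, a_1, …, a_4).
Σ a^n = 1/(1 − a) = 1/766;  first 5 digits = (1, 6, 16, 11, 5)

v_17(a) = 1 ≥ 1, so the series converges in ℤ_17 to 1/(1 − a) = 1/(1 − (-765)) = 1/766. Expand this rational in ℤ_17: compute digits iteratively via d_i = x_i mod 17, x_{i+1} = (x_i − d_i)/17. The first 5 digits are (1, 6, 16, 11, 5).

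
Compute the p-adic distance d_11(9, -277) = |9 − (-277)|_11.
d_11(9, -277) = 1/11

Step 1 — x − y = 9 − (-277) = 286. Step 2 — v_11(286) = 1 (factor: 286 = (11^1 · 26); the sign does not affect v_p). Step 3 — |x − y|_11 = 11^{-1} = 1/11.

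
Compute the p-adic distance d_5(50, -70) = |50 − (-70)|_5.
d_5(50, -70) = 1/5

Step 1 — x − y = 50 − (-70) = 120. Step 2 — v_5(120) = 1 (factor: 120 = (5^1 · 24); the sign does not affect v_p). Step 3 — |x − y|_5 = 5^{-1} = 1/5.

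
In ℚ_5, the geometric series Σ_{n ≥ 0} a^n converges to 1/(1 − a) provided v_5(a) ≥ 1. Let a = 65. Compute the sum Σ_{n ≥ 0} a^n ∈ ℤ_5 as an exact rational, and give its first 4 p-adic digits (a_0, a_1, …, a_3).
Σ a^n = 1/(1 − a) = -1/64;  first 4 digits = (1, 3, 1, 1)

v_5(a) = 1 ≥ 1, so the series converges in ℤ_5 to 1/(1 − a) = 1/(1 − 65) = -1/64. Expand this rational in ℤ_5: compute digits iteratively via d_i = x_i mod 5, x_{i+1} = (x_i − d_i)/5. The first 4 digits are (1, 3, 1, 1).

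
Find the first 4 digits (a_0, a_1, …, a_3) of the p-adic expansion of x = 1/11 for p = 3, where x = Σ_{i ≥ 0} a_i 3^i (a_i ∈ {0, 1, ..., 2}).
(a_0, …, a_3) = (2, 1, 0, 2)

v_3(1/11) = 0 (numerator and denominator both coprime to 3), so x ∈ ℤ_3^×. Compute digits iteratively via a_i = x_i mod 3, x_{i+1} = (x_i − a_i)/3, with x_0 = x:
  x_0 = 1/11;  a_0 = 2;  x_1 = (x_0 − 2)/3 = -7/11
  x_1 = -7/11;  a_1 = 1;  x_2 = (x_1 − 1)/3 = -6/11
  x_2 = -6/11;  a_2 = 0;  x_3 = (x_2 − 0)/3 = -2/11
  x_3 = -2/11;  a_3 = 2;  x_4 = (x_3 − 2)/3 = -8/11
Digits: (2, 1, 0, 2).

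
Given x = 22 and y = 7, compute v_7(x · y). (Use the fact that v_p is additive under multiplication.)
v_7(154) = 1

v_p(x) = 0 (factor: 22 = 7^0 · 22); v_p(y) = 1 (factor: 7 = 7^1 · 1). Additivity: v_p(xy) = v_p(x) + v_p(y) = 0 + 1 = 1. (Direct check: xy = 154 = 7^1 · (22).)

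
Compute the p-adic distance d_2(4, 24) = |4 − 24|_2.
d_2(4, 24) = 1/4

Step 1 — x − y = 4 − 24 = -20. Step 2 — v_2(-20) = 2 (factor: -20 = −(2^2 · 5); the sign does not affect v_p). Step 3 — |x − y|_2 = 2^{-2} = 1/4.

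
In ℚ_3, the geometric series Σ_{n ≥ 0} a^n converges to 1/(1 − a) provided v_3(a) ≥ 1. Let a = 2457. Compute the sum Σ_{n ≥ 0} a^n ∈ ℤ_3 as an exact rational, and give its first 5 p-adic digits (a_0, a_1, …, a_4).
Σ a^n = 1/(1 − a) = -1/2456;  first 5 digits = (1, 0, 0, 1, 0)

v_3(a) = 3 ≥ 1, so the series converges in ℤ_3 to 1/(1 − a) = 1/(1 − 2457) = -1/2456. Expand this rational in ℤ_3: compute digits iteratively via d_i = x_i mod 3, x_{i+1} = (x_i − d_i)/3. The first 5 digits are (1, 0, 0, 1, 0).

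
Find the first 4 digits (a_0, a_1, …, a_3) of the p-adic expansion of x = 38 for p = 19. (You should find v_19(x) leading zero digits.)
(a_0, …, a_3) = (0, 2, 0, 0)

v_19(38) = 1, so a_0 = ... = a_0 = 0. Factor out: x = 19^1 · u with u = 2 a unit in ℤ_19. Expand u iteratively via a_{v+i} = u_i mod 19, u_{i+1} = (u_i − a_{v+i})/19:
  u_0 = 2;  a_1 = 2;  u_1 = (u_0 − 2)/19 = 0
  u_1 = 0;  a_2 = 0;  u_2 = (u_1 − 0)/19 = 0
  u_2 = 0;  a_3 = 0;  u_3 = (u_2 − 0)/19 = 0
Digits: (0, 2, 0, 0).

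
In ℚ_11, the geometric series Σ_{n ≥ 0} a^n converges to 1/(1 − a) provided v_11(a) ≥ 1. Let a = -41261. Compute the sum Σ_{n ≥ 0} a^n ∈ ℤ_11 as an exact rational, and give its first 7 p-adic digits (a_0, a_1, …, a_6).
Σ a^n = 1/(1 − a) = 1/41262;  first 7 digits = (1, 0, 0, 2, 8, 10, 3)

v_11(a) = 3 ≥ 1, so the series converges in ℤ_11 to 1/(1 − a) = 1/(1 − (-41261)) = 1/41262. Expand this rational in ℤ_11: compute digits iteratively via d_i = x_i mod 11, x_{i+1} = (x_i − d_i)/11. The first 7 digits are (1, 0, 0, 2, 8, 10, 3).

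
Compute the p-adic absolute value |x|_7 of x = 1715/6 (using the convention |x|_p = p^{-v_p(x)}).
|1715/6|_7 = 1/343

Step 1 — compute v_7(x) by factoring powers of 7 out of the numerator and denominator: v_7(1715/6) = 3. Step 2 — apply |x|_p = p^{-v_p(x)} = 7^{-3} = 1/343.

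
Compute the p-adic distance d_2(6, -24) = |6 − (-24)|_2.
d_2(6, -24) = 1/2

Step 1 — x − y = 6 − (-24) = 30. Step 2 — v_2(30) = 1 (factor: 30 = (2^1 · 15); the sign does not affect v_p). Step 3 — |x − y|_2 = 2^{-1} = 1/2.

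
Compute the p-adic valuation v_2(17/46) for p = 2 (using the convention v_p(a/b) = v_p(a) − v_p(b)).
v_2(17/46) = -1

Factor powers of 2 from the numerator and denominator of the reduced fraction: 17 = 2^0 · 17 and 46 = 2^1 · 23. Apply v_p(a/b) = v_p(a) − v_p(b): v_2(17/46) = 0 − 1 = -1.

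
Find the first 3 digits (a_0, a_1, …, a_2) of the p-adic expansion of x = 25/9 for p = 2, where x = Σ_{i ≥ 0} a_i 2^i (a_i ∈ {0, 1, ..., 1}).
(a_0, …, a_2) = (1, 0, 0)

v_2(25/9) = 0 (numerator and denominator both coprime to 2), so x ∈ ℤ_2^×. Compute digits iteratively via a_i = x_i mod 2, x_{i+1} = (x_i − a_i)/2, with x_0 = x:
  x_0 = 25/9;  a_0 = 1;  x_1 = (x_0 − 1)/2 = 8/9
  x_1 = 8/9;  a_1 = 0;  x_2 = (x_1 − 0)/2 = 4/9
  x_2 = 4/9;  a_2 = 0;  x_3 = (x_2 − 0)/2 = 2/9
Digits: (1, 0, 0).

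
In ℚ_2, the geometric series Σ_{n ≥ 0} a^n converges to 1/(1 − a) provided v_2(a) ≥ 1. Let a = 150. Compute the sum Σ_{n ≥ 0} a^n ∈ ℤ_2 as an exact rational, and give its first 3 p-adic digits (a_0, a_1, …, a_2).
Σ a^n = 1/(1 − a) = -1/149;  first 3 digits = (1, 1, 0)

v_2(a) = 1 ≥ 1, so the series converges in ℤ_2 to 1/(1 − a) = 1/(1 − 150) = -1/149. Expand this rational in ℤ_2: compute digits iteratively via d_i = x_i mod 2, x_{i+1} = (x_i − d_i)/2. The first 3 digits are (1, 1, 0).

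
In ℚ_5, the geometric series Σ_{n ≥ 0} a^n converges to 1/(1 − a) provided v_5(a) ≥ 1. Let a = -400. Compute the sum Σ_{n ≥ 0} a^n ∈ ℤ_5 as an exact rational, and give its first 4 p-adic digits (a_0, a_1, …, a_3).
Σ a^n = 1/(1 − a) = 1/401;  first 4 digits = (1, 0, 4, 1)

v_5(a) = 2 ≥ 1, so the series converges in ℤ_5 to 1/(1 − a) = 1/(1 − (-400)) = 1/401. Expand this rational in ℤ_5: compute digits iteratively via d_i = x_i mod 5, x_{i+1} = (x_i − d_i)/5. The first 4 digits are (1, 0, 4, 1).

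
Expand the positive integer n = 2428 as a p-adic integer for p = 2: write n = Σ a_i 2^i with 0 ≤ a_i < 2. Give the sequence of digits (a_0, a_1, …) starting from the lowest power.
(a_0, a_1, …) = (0, 0, 1, 1, 1, 1, 1, 0, 1, 0, 0, 1)

Repeated division by 2 gives the digits low-to-high: 2428 = 1·2^2 + 1·2^3 + 1·2^4 + 1·2^5 + 1·2^6 + 1·2^8 + 1·2^11. Digit sequence: (0, 0, 1, 1, 1, 1, 1, 0, 1, 0, 0, 1).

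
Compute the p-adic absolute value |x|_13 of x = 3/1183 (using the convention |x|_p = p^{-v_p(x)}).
|3/1183|_13 = 169

Step 1 — compute v_13(x) by factoring powers of 13 out of the numerator and denominator: v_13(3/1183) = -2. Step 2 — apply |x|_p = p^{-v_p(x)} = 13^{2} = 169.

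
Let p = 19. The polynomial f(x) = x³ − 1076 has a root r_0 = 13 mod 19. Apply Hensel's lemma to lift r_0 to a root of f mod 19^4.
r_3 = 14339 (mod 130321)

Hensel: r_{i+1} = r_i − f(r_i)/f′(r_i) mod 19^{i+2}, where f′(x) = 3x². Iterate:
  r_0 = 13 (mod 19)
  r_1 = 260 (mod 361)
  r_2 = 621 (mod 6859)
  r_3 = 14339 (mod 130321)
Final: r = 14339 with f(r) ≡ 0 mod 19^4.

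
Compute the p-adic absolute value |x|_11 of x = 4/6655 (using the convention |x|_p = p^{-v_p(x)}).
|4/6655|_11 = 1331

Step 1 — compute v_11(x) by factoring powers of 11 out of the numerator and denominator: v_11(4/6655) = -3. Step 2 — apply |x|_p = p^{-v_p(x)} = 11^{3} = 1331.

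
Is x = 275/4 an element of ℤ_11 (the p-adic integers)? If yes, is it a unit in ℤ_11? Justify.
x ∈ ℤ_11 but not a unit; v_11(x) = 1 > 0

ℤ_11 = {x ∈ ℚ_11 : v_11(x) ≥ 0} and ℤ_11^× = {x ∈ ℤ_11 : v_11(x) = 0}. Here v_11(275/4) = v_11(num) − v_11(den) = 1; compare against these criteria.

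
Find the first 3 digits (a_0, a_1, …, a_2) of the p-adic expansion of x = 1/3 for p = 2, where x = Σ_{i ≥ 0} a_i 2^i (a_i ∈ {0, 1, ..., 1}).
(a_0, …, a_2) = (1, 1, 0)

v_2(1/3) = 0 (numerator and denominator both coprime to 2), so x ∈ ℤ_2^×. Compute digits iteratively via a_i = x_i mod 2, x_{i+1} = (x_i − a_i)/2, with x_0 = x:
  x_0 = 1/3;  a_0 = 1;  x_1 = (x_0 − 1)/2 = -1/3
  x_1 = -1/3;  a_1 = 1;  x_2 = (x_1 − 1)/2 = -2/3
  x_2 = -2/3;  a_2 = 0;  x_3 = (x_2 − 0)/2 = -1/3
Digits: (1, 1, 0).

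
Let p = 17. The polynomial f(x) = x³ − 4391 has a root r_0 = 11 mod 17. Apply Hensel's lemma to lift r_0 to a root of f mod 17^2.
r_1 = 232 (mod 289)

Hensel: r_{i+1} = r_i − f(r_i)/f′(r_i) mod 17^{i+2}, where f′(x) = 3x². Iterate:
  r_0 = 11 (mod 17)
  r_1 = 232 (mod 289)
Final: r = 232 with f(r) ≡ 0 mod 17^2.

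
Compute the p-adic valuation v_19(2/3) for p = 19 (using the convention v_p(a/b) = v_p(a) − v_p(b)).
v_19(2/3) = 0

Factor powers of 19 from the numerator and denominator of the reduced fraction: 2 = 19^0 · 2 and 3 = 19^0 · 3. Apply v_p(a/b) = v_p(a) − v_p(b): v_19(2/3) = 0 − 0 = 0.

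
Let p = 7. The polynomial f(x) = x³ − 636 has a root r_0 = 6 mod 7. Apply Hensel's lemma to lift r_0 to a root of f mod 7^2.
r_1 = 48 (mod 49)

Hensel: r_{i+1} = r_i − f(r_i)/f′(r_i) mod 7^{i+2}, where f′(x) = 3x². Iterate:
  r_0 = 6 (mod 7)
  r_1 = 48 (mod 49)
Final: r = 48 with f(r) ≡ 0 mod 7^2.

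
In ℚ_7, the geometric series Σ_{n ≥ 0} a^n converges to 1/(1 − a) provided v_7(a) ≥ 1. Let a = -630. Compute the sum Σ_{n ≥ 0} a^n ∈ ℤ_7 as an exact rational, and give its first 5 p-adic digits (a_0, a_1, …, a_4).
Σ a^n = 1/(1 − a) = 1/631;  first 5 digits = (1, 1, 2, 1, 1)

v_7(a) = 1 ≥ 1, so the series converges in ℤ_7 to 1/(1 − a) = 1/(1 − (-630)) = 1/631. Expand this rational in ℤ_7: compute digits iteratively via d_i = x_i mod 7, x_{i+1} = (x_i − d_i)/7. The first 5 digits are (1, 1, 2, 1, 1).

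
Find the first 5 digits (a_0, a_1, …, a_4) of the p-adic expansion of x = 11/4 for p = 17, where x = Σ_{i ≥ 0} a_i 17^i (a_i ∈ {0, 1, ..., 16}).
(a_0, …, a_4) = (7, 4, 4, 4, 4)

v_17(11/4) = 0 (numerator and denominator both coprime to 17), so x ∈ ℤ_17^×. Compute digits iteratively via a_i = x_i mod 17, x_{i+1} = (x_i − a_i)/17, with x_0 = x:
  x_0 = 11/4;  a_0 = 7;  x_1 = (x_0 − 7)/17 = -1/4
  x_1 = -1/4;  a_1 = 4;  x_2 = (x_1 − 4)/17 = -1/4
  x_2 = -1/4;  a_2 = 4;  x_3 = (x_2 − 4)/17 = -1/4
  x_3 = -1/4;  a_3 = 4;  x_4 = (x_3 − 4)/17 = -1/4
  x_4 = -1/4;  a_4 = 4;  x_5 = (x_4 − 4)/17 = -1/4
Digits: (7, 4, 4, 4, 4).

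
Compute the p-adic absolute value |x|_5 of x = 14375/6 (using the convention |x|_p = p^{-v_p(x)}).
|14375/6|_5 = 1/625

Step 1 — compute v_5(x) by factoring powers of 5 out of the numerator and denominator: v_5(14375/6) = 4. Step 2 — apply |x|_p = p^{-v_p(x)} = 5^{-4} = 1/625.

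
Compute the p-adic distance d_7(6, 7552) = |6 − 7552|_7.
d_7(6, 7552) = 1/343

Step 1 — x − y = 6 − 7552 = -7546. Step 2 — v_7(-7546) = 3 (factor: -7546 = −(7^3 · 22); the sign does not affect v_p). Step 3 — |x − y|_7 = 7^{-3} = 1/343.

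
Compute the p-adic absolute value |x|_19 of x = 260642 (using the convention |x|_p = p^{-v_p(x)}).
|260642|_19 = 1/130321

Step 1 — compute v_19(x) by factoring powers of 19 out of the numerator and denominator: v_19(260642) = 4. Step 2 — apply |x|_p = p^{-v_p(x)} = 19^{-4} = 1/130321.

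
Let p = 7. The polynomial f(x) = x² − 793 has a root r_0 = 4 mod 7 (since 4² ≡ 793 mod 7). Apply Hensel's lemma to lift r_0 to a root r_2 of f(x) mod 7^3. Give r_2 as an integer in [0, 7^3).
r_2 = 95 (mod 343)

Hensel's recurrence: r_{i+1} = r_i − f(r_i)·(f′(r_i))^{-1} mod 7^{i+2}, with f′(x) = 2x. Iterate:
  r_0 = 4 (mod 7)
  r_1 = 46 (mod 49)
  r_2 = 95 (mod 343)
Final: r_2 = 95, and one checks f(r_2) ≡ 0 mod 7^3.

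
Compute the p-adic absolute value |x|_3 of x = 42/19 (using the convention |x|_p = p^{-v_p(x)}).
|42/19|_3 = 1/3

Step 1 — compute v_3(x) by factoring powers of 3 out of the numerator and denominator: v_3(42/19) = 1. Step 2 — apply |x|_p = p^{-v_p(x)} = 3^{-1} = 1/3.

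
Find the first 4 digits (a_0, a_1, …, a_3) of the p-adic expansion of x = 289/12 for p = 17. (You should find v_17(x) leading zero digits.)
(a_0, …, a_3) = (0, 0, 10, 15)

v_17(289/12) = 2, so a_0 = ... = a_1 = 0. Factor out: x = 17^2 · u with u = 1/12 a unit in ℤ_17. Expand u iteratively via a_{v+i} = u_i mod 17, u_{i+1} = (u_i − a_{v+i})/17:
  u_0 = 1/12;  a_2 = 10;  u_1 = (u_0 − 10)/17 = -7/12
  u_1 = -7/12;  a_3 = 15;  u_2 = (u_1 − 15)/17 = -11/12
Digits: (0, 0, 10, 15).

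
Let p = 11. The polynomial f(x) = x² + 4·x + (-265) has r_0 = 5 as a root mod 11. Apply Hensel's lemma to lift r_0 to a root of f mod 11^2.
r_1 = 38 (mod 121)

Hensel: r_{i+1} = r_i − f(r_i)·(f′(r_i))^{-1} mod 11^{i+2}, f′(x) = 2x + 4. Iterate:
  r_0 = 5 (mod 11)
  r_1 = 38 (mod 121)
Final: r = 38 satisfies f(r) ≡ 0 mod 11^2.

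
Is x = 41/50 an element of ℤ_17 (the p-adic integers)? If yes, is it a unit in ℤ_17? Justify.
x ∈ ℤ_17^× (unit); v_17(x) = 0

ℤ_17 = {x ∈ ℚ_17 : v_17(x) ≥ 0} and ℤ_17^× = {x ∈ ℤ_17 : v_17(x) = 0}. Here v_17(41/50) = v_17(num) − v_17(den) = 0; compare against these criteria.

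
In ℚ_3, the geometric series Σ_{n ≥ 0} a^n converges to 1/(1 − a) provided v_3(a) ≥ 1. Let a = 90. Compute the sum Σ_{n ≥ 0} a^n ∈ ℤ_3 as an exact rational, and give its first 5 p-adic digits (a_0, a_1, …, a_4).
Σ a^n = 1/(1 − a) = -1/89;  first 5 digits = (1, 0, 1, 0, 2)

v_3(a) = 2 ≥ 1, so the series converges in ℤ_3 to 1/(1 − a) = 1/(1 − 90) = -1/89. Expand this rational in ℤ_3: compute digits iteratively via d_i = x_i mod 3, x_{i+1} = (x_i − d_i)/3. The first 5 digits are (1, 0, 1, 0, 2).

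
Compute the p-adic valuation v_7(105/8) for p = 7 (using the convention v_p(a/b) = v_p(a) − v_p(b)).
v_7(105/8) = 1

Factor powers of 7 from the numerator and denominator of the reduced fraction: 105 = 7^1 · 15 and 8 = 7^0 · 8. Apply v_p(a/b) = v_p(a) − v_p(b): v_7(105/8) = 1 − 0 = 1.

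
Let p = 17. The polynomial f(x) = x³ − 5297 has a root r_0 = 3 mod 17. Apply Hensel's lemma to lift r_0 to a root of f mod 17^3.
r_2 = 241 (mod 4913)

Hensel: r_{i+1} = r_i − f(r_i)/f′(r_i) mod 17^{i+2}, where f′(x) = 3x². Iterate:
  r_0 = 3 (mod 17)
  r_1 = 241 (mod 289)
  r_2 = 241 (mod 4913)
Final: r = 241 with f(r) ≡ 0 mod 17^3.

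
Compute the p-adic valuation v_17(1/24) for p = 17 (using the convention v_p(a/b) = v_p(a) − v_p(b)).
v_17(1/24) = 0

Factor powers of 17 from the numerator and denominator of the reduced fraction: 1 = 17^0 · 1 and 24 = 17^0 · 24. Apply v_p(a/b) = v_p(a) − v_p(b): v_17(1/24) = 0 − 0 = 0.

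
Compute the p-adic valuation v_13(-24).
v_13(-24) = 0

v_13(n) is the largest exponent k such that 13^k divides n. Factor out: -24 = -13^0 · 24. (Sign doesn't affect v_p.) So v_13(-24) = 0.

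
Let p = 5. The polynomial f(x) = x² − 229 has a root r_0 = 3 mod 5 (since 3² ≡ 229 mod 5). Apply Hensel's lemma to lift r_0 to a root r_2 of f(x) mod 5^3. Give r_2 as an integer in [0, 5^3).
r_2 = 98 (mod 125)

Hensel's recurrence: r_{i+1} = r_i − f(r_i)·(f′(r_i))^{-1} mod 5^{i+2}, with f′(x) = 2x. Iterate:
  r_0 = 3 (mod 5)
  r_1 = 23 (mod 25)
  r_2 = 98 (mod 125)
Final: r_2 = 98, and one checks f(r_2) ≡ 0 mod 5^3.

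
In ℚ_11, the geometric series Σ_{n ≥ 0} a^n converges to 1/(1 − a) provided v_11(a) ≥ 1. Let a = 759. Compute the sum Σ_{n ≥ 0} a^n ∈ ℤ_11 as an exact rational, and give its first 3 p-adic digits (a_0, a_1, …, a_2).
Σ a^n = 1/(1 − a) = -1/758;  first 3 digits = (1, 3, 4)

v_11(a) = 1 ≥ 1, so the series converges in ℤ_11 to 1/(1 − a) = 1/(1 − 759) = -1/758. Expand this rational in ℤ_11: compute digits iteratively via d_i = x_i mod 11, x_{i+1} = (x_i − d_i)/11. The first 3 digits are (1, 3, 4).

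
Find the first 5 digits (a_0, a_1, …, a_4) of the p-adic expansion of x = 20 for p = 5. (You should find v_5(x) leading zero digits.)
(a_0, …, a_4) = (0, 4, 0, 0, 0)

v_5(20) = 1, so a_0 = ... = a_0 = 0. Factor out: x = 5^1 · u with u = 4 a unit in ℤ_5. Expand u iteratively via a_{v+i} = u_i mod 5, u_{i+1} = (u_i − a_{v+i})/5:
  u_0 = 4;  a_1 = 4;  u_1 = (u_0 − 4)/5 = 0
  u_1 = 0;  a_2 = 0;  u_2 = (u_1 − 0)/5 = 0
  u_2 = 0;  a_3 = 0;  u_3 = (u_2 − 0)/5 = 0
  u_3 = 0;  a_4 = 0;  u_4 = (u_3 − 0)/5 = 0
Digits: (0, 4, 0, 0, 0).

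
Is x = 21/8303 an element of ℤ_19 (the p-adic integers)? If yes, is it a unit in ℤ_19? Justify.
x ∉ ℤ_19 (v_19(x) = -2 < 0)

ℤ_19 = {x ∈ ℚ_19 : v_19(x) ≥ 0} and ℤ_19^× = {x ∈ ℤ_19 : v_19(x) = 0}. Here v_19(21/8303) = v_19(num) − v_19(den) = -2; compare against these criteria.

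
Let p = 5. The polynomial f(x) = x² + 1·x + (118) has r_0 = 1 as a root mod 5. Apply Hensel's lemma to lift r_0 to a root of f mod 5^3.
r_2 = 11 (mod 125)

Hensel: r_{i+1} = r_i − f(r_i)·(f′(r_i))^{-1} mod 5^{i+2}, f′(x) = 2x + 1. Iterate:
  r_0 = 1 (mod 5)
  r_1 = 11 (mod 25)
  r_2 = 11 (mod 125)
Final: r = 11 satisfies f(r) ≡ 0 mod 5^3.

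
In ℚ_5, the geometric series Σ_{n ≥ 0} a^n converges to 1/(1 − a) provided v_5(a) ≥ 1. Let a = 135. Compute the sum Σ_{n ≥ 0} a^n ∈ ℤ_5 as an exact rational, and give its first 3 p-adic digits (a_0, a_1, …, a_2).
Σ a^n = 1/(1 − a) = -1/134;  first 3 digits = (1, 2, 4)

v_5(a) = 1 ≥ 1, so the series converges in ℤ_5 to 1/(1 − a) = 1/(1 − 135) = -1/134. Expand this rational in ℤ_5: compute digits iteratively via d_i = x_i mod 5, x_{i+1} = (x_i − d_i)/5. The first 3 digits are (1, 2, 4).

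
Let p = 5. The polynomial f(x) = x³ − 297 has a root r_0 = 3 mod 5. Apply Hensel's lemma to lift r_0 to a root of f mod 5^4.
r_3 = 188 (mod 625)

Hensel: r_{i+1} = r_i − f(r_i)/f′(r_i) mod 5^{i+2}, where f′(x) = 3x². Iterate:
  r_0 = 3 (mod 5)
  r_1 = 13 (mod 25)
  r_2 = 63 (mod 125)
  r_3 = 188 (mod 625)
Final: r = 188 with f(r) ≡ 0 mod 5^4.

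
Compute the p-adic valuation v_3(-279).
v_3(-279) = 2

v_3(n) is the largest exponent k such that 3^k divides n. Factor out: -279 = -3^2 · 31. (Sign doesn't affect v_p.) So v_3(-279) = 2.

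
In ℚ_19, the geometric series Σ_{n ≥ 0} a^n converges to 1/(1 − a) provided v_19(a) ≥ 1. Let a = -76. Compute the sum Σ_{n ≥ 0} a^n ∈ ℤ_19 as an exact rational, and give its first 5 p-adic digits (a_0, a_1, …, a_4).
Σ a^n = 1/(1 − a) = 1/77;  first 5 digits = (1, 15, 15, 12, 5)

v_19(a) = 1 ≥ 1, so the series converges in ℤ_19 to 1/(1 − a) = 1/(1 − (-76)) = 1/77. Expand this rational in ℤ_19: compute digits iteratively via d_i = x_i mod 19, x_{i+1} = (x_i − d_i)/19. The first 5 digits are (1, 15, 15, 12, 5).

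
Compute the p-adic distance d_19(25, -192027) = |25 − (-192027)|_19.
d_19(25, -192027) = 1/6859

Step 1 — x − y = 25 − (-192027) = 192052. Step 2 — v_19(192052) = 3 (factor: 192052 = (19^3 · 28); the sign does not affect v_p). Step 3 — |x − y|_19 = 19^{-3} = 1/6859.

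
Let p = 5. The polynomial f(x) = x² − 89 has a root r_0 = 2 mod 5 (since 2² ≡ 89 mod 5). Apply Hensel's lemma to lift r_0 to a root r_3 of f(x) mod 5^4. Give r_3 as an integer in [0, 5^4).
r_3 = 342 (mod 625)

Hensel's recurrence: r_{i+1} = r_i − f(r_i)·(f′(r_i))^{-1} mod 5^{i+2}, with f′(x) = 2x. Iterate:
  r_0 = 2 (mod 5)
  r_1 = 17 (mod 25)
  r_2 = 92 (mod 125)
  r_3 = 342 (mod 625)
Final: r_3 = 342, and one checks f(r_3) ≡ 0 mod 5^4.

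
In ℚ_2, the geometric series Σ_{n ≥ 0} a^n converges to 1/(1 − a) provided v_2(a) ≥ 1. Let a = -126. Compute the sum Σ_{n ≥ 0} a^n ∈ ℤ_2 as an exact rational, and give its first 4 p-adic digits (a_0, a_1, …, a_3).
Σ a^n = 1/(1 − a) = 1/127;  first 4 digits = (1, 1, 1, 1)

v_2(a) = 1 ≥ 1, so the series converges in ℤ_2 to 1/(1 − a) = 1/(1 − (-126)) = 1/127. Expand this rational in ℤ_2: compute digits iteratively via d_i = x_i mod 2, x_{i+1} = (x_i − d_i)/2. The first 4 digits are (1, 1, 1, 1).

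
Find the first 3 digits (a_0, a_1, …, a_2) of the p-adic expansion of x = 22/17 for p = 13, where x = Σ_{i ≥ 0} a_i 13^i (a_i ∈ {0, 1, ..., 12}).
(a_0, …, a_2) = (12, 3, 2)

v_13(22/17) = 0 (numerator and denominator both coprime to 13), so x ∈ ℤ_13^×. Compute digits iteratively via a_i = x_i mod 13, x_{i+1} = (x_i − a_i)/13, with x_0 = x:
  x_0 = 22/17;  a_0 = 12;  x_1 = (x_0 − 12)/13 = -14/17
  x_1 = -14/17;  a_1 = 3;  x_2 = (x_1 − 3)/13 = -5/17
  x_2 = -5/17;  a_2 = 2;  x_3 = (x_2 − 2)/13 = -3/17
Digits: (12, 3, 2).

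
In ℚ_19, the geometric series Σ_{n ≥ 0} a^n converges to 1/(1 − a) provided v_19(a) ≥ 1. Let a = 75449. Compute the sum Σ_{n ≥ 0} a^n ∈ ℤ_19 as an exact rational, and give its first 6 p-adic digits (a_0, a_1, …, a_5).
Σ a^n = 1/(1 − a) = -1/75448;  first 6 digits = (1, 0, 0, 11, 0, 0)

v_19(a) = 3 ≥ 1, so the series converges in ℤ_19 to 1/(1 − a) = 1/(1 − 75449) = -1/75448. Expand this rational in ℤ_19: compute digits iteratively via d_i = x_i mod 19, x_{i+1} = (x_i − d_i)/19. The first 6 digits are (1, 0, 0, 11, 0, 0).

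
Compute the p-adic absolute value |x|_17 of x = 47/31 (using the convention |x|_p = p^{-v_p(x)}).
|47/31|_17 = 1

Step 1 — compute v_17(x) by factoring powers of 17 out of the numerator and denominator: v_17(47/31) = 0. Step 2 — apply |x|_p = p^{-v_p(x)} = 17^{0} = 1.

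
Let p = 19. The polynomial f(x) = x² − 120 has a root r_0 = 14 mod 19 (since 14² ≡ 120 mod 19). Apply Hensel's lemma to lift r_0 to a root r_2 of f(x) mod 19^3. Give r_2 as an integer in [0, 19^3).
r_2 = 166 (mod 6859)

Hensel's recurrence: r_{i+1} = r_i − f(r_i)·(f′(r_i))^{-1} mod 19^{i+2}, with f′(x) = 2x. Iterate:
  r_0 = 14 (mod 19)
  r_1 = 166 (mod 361)
  r_2 = 166 (mod 6859)
Final: r_2 = 166, and one checks f(r_2) ≡ 0 mod 19^3.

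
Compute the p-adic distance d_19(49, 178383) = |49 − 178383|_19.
d_19(49, 178383) = 1/6859

Step 1 — x − y = 49 − 178383 = -178334. Step 2 — v_19(-178334) = 3 (factor: -178334 = −(19^3 · 26); the sign does not affect v_p). Step 3 — |x − y|_19 = 19^{-3} = 1/6859.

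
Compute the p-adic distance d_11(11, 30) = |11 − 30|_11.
d_11(11, 30) = 1

Step 1 — x − y = 11 − 30 = -19. Step 2 — v_11(-19) = 0 (factor: -19 = −(11^0 · 19); the sign does not affect v_p). Step 3 — |x − y|_11 = 11^{0} = 1.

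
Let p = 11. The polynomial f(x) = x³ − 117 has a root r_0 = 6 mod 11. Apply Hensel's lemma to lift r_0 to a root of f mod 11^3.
r_2 = 1205 (mod 1331)

Hensel: r_{i+1} = r_i − f(r_i)/f′(r_i) mod 11^{i+2}, where f′(x) = 3x². Iterate:
  r_0 = 6 (mod 11)
  r_1 = 116 (mod 121)
  r_2 = 1205 (mod 1331)
Final: r = 1205 with f(r) ≡ 0 mod 11^3.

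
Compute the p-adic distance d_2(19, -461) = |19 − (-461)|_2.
d_2(19, -461) = 1/32

Step 1 — x − y = 19 − (-461) = 480. Step 2 — v_2(480) = 5 (factor: 480 = (2^5 · 15); the sign does not affect v_p). Step 3 — |x − y|_2 = 2^{-5} = 1/32.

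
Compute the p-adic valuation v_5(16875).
v_5(16875) = 4

v_5(n) is the largest exponent k such that 5^k divides n. Factor out: 16875 = 5^4 · 27. (Sign doesn't affect v_p.) So v_5(16875) = 4.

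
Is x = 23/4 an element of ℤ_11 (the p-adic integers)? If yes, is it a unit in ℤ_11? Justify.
x ∈ ℤ_11^× (unit); v_11(x) = 0

ℤ_11 = {x ∈ ℚ_11 : v_11(x) ≥ 0} and ℤ_11^× = {x ∈ ℤ_11 : v_11(x) = 0}. Here v_11(23/4) = v_11(num) − v_11(den) = 0; compare against these criteria.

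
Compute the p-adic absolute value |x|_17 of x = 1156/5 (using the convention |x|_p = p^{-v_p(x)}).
|1156/5|_17 = 1/289

Step 1 — compute v_17(x) by factoring powers of 17 out of the numerator and denominator: v_17(1156/5) = 2. Step 2 — apply |x|_p = p^{-v_p(x)} = 17^{-2} = 1/289.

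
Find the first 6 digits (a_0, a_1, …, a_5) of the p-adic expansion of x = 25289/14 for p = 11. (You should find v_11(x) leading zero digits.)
(a_0, …, a_5) = (0, 0, 0, 10, 0, 7)

v_11(25289/14) = 3, so a_0 = ... = a_2 = 0. Factor out: x = 11^3 · u with u = 19/14 a unit in ℤ_11. Expand u iteratively via a_{v+i} = u_i mod 11, u_{i+1} = (u_i − a_{v+i})/11:
  u_0 = 19/14;  a_3 = 10;  u_1 = (u_0 − 10)/11 = -11/14
  u_1 = -11/14;  a_4 = 0;  u_2 = (u_1 − 0)/11 = -1/14
  u_2 = -1/14;  a_5 = 7;  u_3 = (u_2 − 7)/11 = -9/14
Digits: (0, 0, 0, 10, 0, 7).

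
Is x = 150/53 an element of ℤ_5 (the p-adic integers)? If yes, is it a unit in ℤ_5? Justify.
x ∈ ℤ_5 but not a unit; v_5(x) = 2 > 0

ℤ_5 = {x ∈ ℚ_5 : v_5(x) ≥ 0} and ℤ_5^× = {x ∈ ℤ_5 : v_5(x) = 0}. Here v_5(150/53) = v_5(num) − v_5(den) = 2; compare against these criteria.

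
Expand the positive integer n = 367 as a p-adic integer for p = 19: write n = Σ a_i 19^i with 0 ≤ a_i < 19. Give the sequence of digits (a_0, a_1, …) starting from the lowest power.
(a_0, a_1, …) = (6, 0, 1)

Repeated division by 19 gives the digits low-to-high: 367 = 6 + 1·19^2. Digit sequence: (6, 0, 1).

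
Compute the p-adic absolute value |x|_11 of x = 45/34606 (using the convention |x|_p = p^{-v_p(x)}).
|45/34606|_11 = 1331

Step 1 — compute v_11(x) by factoring powers of 11 out of the numerator and denominator: v_11(45/34606) = -3. Step 2 — apply |x|_p = p^{-v_p(x)} = 11^{3} = 1331.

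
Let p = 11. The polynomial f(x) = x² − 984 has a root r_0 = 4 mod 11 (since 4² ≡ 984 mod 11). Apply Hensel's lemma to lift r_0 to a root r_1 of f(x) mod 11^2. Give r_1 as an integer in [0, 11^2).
r_1 = 4 (mod 121)

Hensel's recurrence: r_{i+1} = r_i − f(r_i)·(f′(r_i))^{-1} mod 11^{i+2}, with f′(x) = 2x. Iterate:
  r_0 = 4 (mod 11)
  r_1 = 4 (mod 121)
Final: r_1 = 4, and one checks f(r_1) ≡ 0 mod 11^2.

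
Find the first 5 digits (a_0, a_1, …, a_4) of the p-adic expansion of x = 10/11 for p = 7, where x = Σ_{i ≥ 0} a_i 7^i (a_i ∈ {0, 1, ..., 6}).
(a_0, …, a_4) = (6, 5, 3, 2, 6)

v_7(10/11) = 0 (numerator and denominator both coprime to 7), so x ∈ ℤ_7^×. Compute digits iteratively via a_i = x_i mod 7, x_{i+1} = (x_i − a_i)/7, with x_0 = x:
  x_0 = 10/11;  a_0 = 6;  x_1 = (x_0 − 6)/7 = -8/11
  x_1 = -8/11;  a_1 = 5;  x_2 = (x_1 − 5)/7 = -9/11
  x_2 = -9/11;  a_2 = 3;  x_3 = (x_2 − 3)/7 = -6/11
  x_3 = -6/11;  a_3 = 2;  x_4 = (x_3 − 2)/7 = -4/11
  x_4 = -4/11;  a_4 = 6;  x_5 = (x_4 − 6)/7 = -10/11
Digits: (6, 5, 3, 2, 6).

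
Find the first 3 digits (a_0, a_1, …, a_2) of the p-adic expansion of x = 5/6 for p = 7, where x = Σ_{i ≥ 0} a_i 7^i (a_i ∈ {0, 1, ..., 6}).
(a_0, …, a_2) = (2, 1, 1)

v_7(5/6) = 0 (numerator and denominator both coprime to 7), so x ∈ ℤ_7^×. Compute digits iteratively via a_i = x_i mod 7, x_{i+1} = (x_i − a_i)/7, with x_0 = x:
  x_0 = 5/6;  a_0 = 2;  x_1 = (x_0 − 2)/7 = -1/6
  x_1 = -1/6;  a_1 = 1;  x_2 = (x_1 − 1)/7 = -1/6
  x_2 = -1/6;  a_2 = 1;  x_3 = (x_2 − 1)/7 = -1/6
Digits: (2, 1, 1).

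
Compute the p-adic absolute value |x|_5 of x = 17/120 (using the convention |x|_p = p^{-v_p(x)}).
|17/120|_5 = 5

Step 1 — compute v_5(x) by factoring powers of 5 out of the numerator and denominator: v_5(17/120) = -1. Step 2 — apply |x|_p = p^{-v_p(x)} = 5^{1} = 5.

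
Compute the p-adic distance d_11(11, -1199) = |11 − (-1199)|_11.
d_11(11, -1199) = 1/121

Step 1 — x − y = 11 − (-1199) = 1210. Step 2 — v_11(1210) = 2 (factor: 1210 = (11^2 · 10); the sign does not affect v_p). Step 3 — |x − y|_11 = 11^{-2} = 1/121.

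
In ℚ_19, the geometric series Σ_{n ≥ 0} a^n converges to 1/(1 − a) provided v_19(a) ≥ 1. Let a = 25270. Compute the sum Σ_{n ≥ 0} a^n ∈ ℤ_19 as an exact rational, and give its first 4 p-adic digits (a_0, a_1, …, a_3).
Σ a^n = 1/(1 − a) = -1/25269;  first 4 digits = (1, 0, 13, 3)

v_19(a) = 2 ≥ 1, so the series converges in ℤ_19 to 1/(1 − a) = 1/(1 − 25270) = -1/25269. Expand this rational in ℤ_19: compute digits iteratively via d_i = x_i mod 19, x_{i+1} = (x_i − d_i)/19. The first 4 digits are (1, 0, 13, 3).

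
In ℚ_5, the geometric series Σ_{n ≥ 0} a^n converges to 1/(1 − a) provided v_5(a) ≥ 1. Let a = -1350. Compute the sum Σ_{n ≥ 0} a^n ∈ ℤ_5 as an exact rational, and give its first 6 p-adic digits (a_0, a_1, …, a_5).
Σ a^n = 1/(1 − a) = 1/1351;  first 6 digits = (1, 0, 1, 4, 3, 2)

v_5(a) = 2 ≥ 1, so the series converges in ℤ_5 to 1/(1 − a) = 1/(1 − (-1350)) = 1/1351. Expand this rational in ℤ_5: compute digits iteratively via d_i = x_i mod 5, x_{i+1} = (x_i − d_i)/5. The first 6 digits are (1, 0, 1, 4, 3, 2).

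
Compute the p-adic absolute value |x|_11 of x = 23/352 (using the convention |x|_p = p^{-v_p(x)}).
|23/352|_11 = 11

Step 1 — compute v_11(x) by factoring powers of 11 out of the numerator and denominator: v_11(23/352) = -1. Step 2 — apply |x|_p = p^{-v_p(x)} = 11^{1} = 11.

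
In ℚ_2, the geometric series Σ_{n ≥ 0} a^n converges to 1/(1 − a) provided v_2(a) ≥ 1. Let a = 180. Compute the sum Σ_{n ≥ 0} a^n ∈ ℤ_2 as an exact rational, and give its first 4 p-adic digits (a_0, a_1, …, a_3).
Σ a^n = 1/(1 − a) = -1/179;  first 4 digits = (1, 0, 1, 0)

v_2(a) = 2 ≥ 1, so the series converges in ℤ_2 to 1/(1 − a) = 1/(1 − 180) = -1/179. Expand this rational in ℤ_2: compute digits iteratively via d_i = x_i mod 2, x_{i+1} = (x_i − d_i)/2. The first 4 digits are (1, 0, 1, 0).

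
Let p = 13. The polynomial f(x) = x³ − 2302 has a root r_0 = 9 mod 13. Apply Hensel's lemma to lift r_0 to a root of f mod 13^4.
r_3 = 20276 (mod 28561)

Hensel: r_{i+1} = r_i − f(r_i)/f′(r_i) mod 13^{i+2}, where f′(x) = 3x². Iterate:
  r_0 = 9 (mod 13)
  r_1 = 165 (mod 169)
  r_2 = 503 (mod 2197)
  r_3 = 20276 (mod 28561)
Final: r = 20276 with f(r) ≡ 0 mod 13^4.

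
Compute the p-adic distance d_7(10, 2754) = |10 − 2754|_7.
d_7(10, 2754) = 1/343

Step 1 — x − y = 10 − 2754 = -2744. Step 2 — v_7(-2744) = 3 (factor: -2744 = −(7^3 · 8); the sign does not affect v_p). Step 3 — |x − y|_7 = 7^{-3} = 1/343.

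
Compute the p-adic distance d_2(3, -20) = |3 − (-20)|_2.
d_2(3, -20) = 1

Step 1 — x − y = 3 − (-20) = 23. Step 2 — v_2(23) = 0 (factor: 23 = (2^0 · 23); the sign does not affect v_p). Step 3 — |x − y|_2 = 2^{0} = 1.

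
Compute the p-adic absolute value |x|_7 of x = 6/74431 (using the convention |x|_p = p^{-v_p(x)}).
|6/74431|_7 = 2401

Step 1 — compute v_7(x) by factoring powers of 7 out of the numerator and denominator: v_7(6/74431) = -4. Step 2 — apply |x|_p = p^{-v_p(x)} = 7^{4} = 2401.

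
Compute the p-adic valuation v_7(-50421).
v_7(-50421) = 5

v_7(n) is the largest exponent k such that 7^k divides n. Factor out: -50421 = -7^5 · 3. (Sign doesn't affect v_p.) So v_7(-50421) = 5.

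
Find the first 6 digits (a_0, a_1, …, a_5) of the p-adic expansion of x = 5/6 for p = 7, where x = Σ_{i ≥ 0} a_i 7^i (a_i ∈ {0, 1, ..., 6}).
(a_0, …, a_5) = (2, 1, 1, 1, 1, 1)

v_7(5/6) = 0 (numerator and denominator both coprime to 7), so x ∈ ℤ_7^×. Compute digits iteratively via a_i = x_i mod 7, x_{i+1} = (x_i − a_i)/7, with x_0 = x:
  x_0 = 5/6;  a_0 = 2;  x_1 = (x_0 − 2)/7 = -1/6
  x_1 = -1/6;  a_1 = 1;  x_2 = (x_1 − 1)/7 = -1/6
  x_2 = -1/6;  a_2 = 1;  x_3 = (x_2 − 1)/7 = -1/6
  x_3 = -1/6;  a_3 = 1;  x_4 = (x_3 − 1)/7 = -1/6
  x_4 = -1/6;  a_4 = 1;  x_5 = (x_4 − 1)/7 = -1/6
  x_5 = -1/6;  a_5 = 1;  x_6 = (x_5 − 1)/7 = -1/6
Digits: (2, 1, 1, 1, 1, 1).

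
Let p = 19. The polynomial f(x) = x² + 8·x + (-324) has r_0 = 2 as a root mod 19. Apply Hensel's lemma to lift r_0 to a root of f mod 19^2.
r_1 = 268 (mod 361)

Hensel: r_{i+1} = r_i − f(r_i)·(f′(r_i))^{-1} mod 19^{i+2}, f′(x) = 2x + 8. Iterate:
  r_0 = 2 (mod 19)
  r_1 = 268 (mod 361)
Final: r = 268 satisfies f(r) ≡ 0 mod 19^2.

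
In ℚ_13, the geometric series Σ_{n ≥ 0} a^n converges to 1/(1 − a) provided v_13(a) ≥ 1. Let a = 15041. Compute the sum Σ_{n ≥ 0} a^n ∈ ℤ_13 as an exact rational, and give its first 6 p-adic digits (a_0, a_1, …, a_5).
Σ a^n = 1/(1 − a) = -1/15040;  first 6 digits = (1, 0, 11, 6, 4, 11)

v_13(a) = 2 ≥ 1, so the series converges in ℤ_13 to 1/(1 − a) = 1/(1 − 15041) = -1/15040. Expand this rational in ℤ_13: compute digits iteratively via d_i = x_i mod 13, x_{i+1} = (x_i − d_i)/13. The first 6 digits are (1, 0, 11, 6, 4, 11).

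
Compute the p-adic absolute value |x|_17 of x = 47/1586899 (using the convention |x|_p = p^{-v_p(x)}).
|47/1586899|_17 = 83521

Step 1 — compute v_17(x) by factoring powers of 17 out of the numerator and denominator: v_17(47/1586899) = -4. Step 2 — apply |x|_p = p^{-v_p(x)} = 17^{4} = 83521.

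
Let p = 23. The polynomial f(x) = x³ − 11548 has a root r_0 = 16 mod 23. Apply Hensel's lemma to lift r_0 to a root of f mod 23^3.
r_2 = 9837 (mod 12167)

Hensel: r_{i+1} = r_i − f(r_i)/f′(r_i) mod 23^{i+2}, where f′(x) = 3x². Iterate:
  r_0 = 16 (mod 23)
  r_1 = 315 (mod 529)
  r_2 = 9837 (mod 12167)
Final: r = 9837 with f(r) ≡ 0 mod 23^3.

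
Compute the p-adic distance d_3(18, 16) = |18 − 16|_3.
d_3(18, 16) = 1

Step 1 — x − y = 18 − 16 = 2. Step 2 — v_3(2) = 0 (factor: 2 = (3^0 · 2); the sign does not affect v_p). Step 3 — |x − y|_3 = 3^{0} = 1.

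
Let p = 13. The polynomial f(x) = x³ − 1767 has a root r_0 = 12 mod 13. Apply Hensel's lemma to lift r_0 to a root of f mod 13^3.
r_2 = 532 (mod 2197)

Hensel: r_{i+1} = r_i − f(r_i)/f′(r_i) mod 13^{i+2}, where f′(x) = 3x². Iterate:
  r_0 = 12 (mod 13)
  r_1 = 25 (mod 169)
  r_2 = 532 (mod 2197)
Final: r = 532 with f(r) ≡ 0 mod 13^3.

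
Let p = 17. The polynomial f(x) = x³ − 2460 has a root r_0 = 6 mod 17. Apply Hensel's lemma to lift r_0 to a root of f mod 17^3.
r_2 = 1825 (mod 4913)

Hensel: r_{i+1} = r_i − f(r_i)/f′(r_i) mod 17^{i+2}, where f′(x) = 3x². Iterate:
  r_0 = 6 (mod 17)
  r_1 = 91 (mod 289)
  r_2 = 1825 (mod 4913)
Final: r = 1825 with f(r) ≡ 0 mod 17^3.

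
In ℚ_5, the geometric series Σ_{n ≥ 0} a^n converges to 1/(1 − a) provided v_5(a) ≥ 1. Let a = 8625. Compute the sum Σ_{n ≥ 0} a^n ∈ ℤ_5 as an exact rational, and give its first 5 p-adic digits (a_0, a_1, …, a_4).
Σ a^n = 1/(1 − a) = -1/8624;  first 5 digits = (1, 0, 0, 4, 3)

v_5(a) = 3 ≥ 1, so the series converges in ℤ_5 to 1/(1 − a) = 1/(1 − 8625) = -1/8624. Expand this rational in ℤ_5: compute digits iteratively via d_i = x_i mod 5, x_{i+1} = (x_i − d_i)/5. The first 5 digits are (1, 0, 0, 4, 3).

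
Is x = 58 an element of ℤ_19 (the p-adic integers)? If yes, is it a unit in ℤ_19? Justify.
x ∈ ℤ_19^× (unit); v_19(x) = 0

ℤ_19 = {x ∈ ℚ_19 : v_19(x) ≥ 0} and ℤ_19^× = {x ∈ ℤ_19 : v_19(x) = 0}. Here v_19(58) = v_19(num) − v_19(den) = 0; compare against these criteria.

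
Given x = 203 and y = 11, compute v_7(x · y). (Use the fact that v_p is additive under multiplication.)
v_7(2233) = 1

v_p(x) = 1 (factor: 203 = 7^1 · 29); v_p(y) = 0 (factor: 11 = 7^0 · 11). Additivity: v_p(xy) = v_p(x) + v_p(y) = 1 + 0 = 1. (Direct check: xy = 2233 = 7^1 · (319).)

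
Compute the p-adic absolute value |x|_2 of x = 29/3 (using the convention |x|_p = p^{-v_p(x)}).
|29/3|_2 = 1

Step 1 — compute v_2(x) by factoring powers of 2 out of the numerator and denominator: v_2(29/3) = 0. Step 2 — apply |x|_p = p^{-v_p(x)} = 2^{0} = 1.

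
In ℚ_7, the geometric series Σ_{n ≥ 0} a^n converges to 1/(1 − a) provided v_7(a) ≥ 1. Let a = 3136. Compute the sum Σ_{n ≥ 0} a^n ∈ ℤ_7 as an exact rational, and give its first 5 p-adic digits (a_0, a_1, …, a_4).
Σ a^n = 1/(1 − a) = -1/3135;  first 5 digits = (1, 0, 1, 2, 2)

v_7(a) = 2 ≥ 1, so the series converges in ℤ_7 to 1/(1 − a) = 1/(1 − 3136) = -1/3135. Expand this rational in ℤ_7: compute digits iteratively via d_i = x_i mod 7, x_{i+1} = (x_i − d_i)/7. The first 5 digits are (1, 0, 1, 2, 2).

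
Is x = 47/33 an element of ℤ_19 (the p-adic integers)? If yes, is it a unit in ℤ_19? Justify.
x ∈ ℤ_19^× (unit); v_19(x) = 0

ℤ_19 = {x ∈ ℚ_19 : v_19(x) ≥ 0} and ℤ_19^× = {x ∈ ℤ_19 : v_19(x) = 0}. Here v_19(47/33) = v_19(num) − v_19(den) = 0; compare against these criteria.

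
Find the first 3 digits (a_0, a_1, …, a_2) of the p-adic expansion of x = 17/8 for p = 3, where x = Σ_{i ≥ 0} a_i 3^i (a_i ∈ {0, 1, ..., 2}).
(a_0, …, a_2) = (1, 0, 2)

v_3(17/8) = 0 (numerator and denominator both coprime to 3), so x ∈ ℤ_3^×. Compute digits iteratively via a_i = x_i mod 3, x_{i+1} = (x_i − a_i)/3, with x_0 = x:
  x_0 = 17/8;  a_0 = 1;  x_1 = (x_0 − 1)/3 = 3/8
  x_1 = 3/8;  a_1 = 0;  x_2 = (x_1 − 0)/3 = 1/8
  x_2 = 1/8;  a_2 = 2;  x_3 = (x_2 − 2)/3 = -5/8
Digits: (1, 0, 2).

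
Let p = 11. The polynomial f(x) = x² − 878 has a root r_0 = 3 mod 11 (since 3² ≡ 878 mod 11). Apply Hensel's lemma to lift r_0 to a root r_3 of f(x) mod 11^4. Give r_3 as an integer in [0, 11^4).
r_3 = 12026 (mod 14641)

Hensel's recurrence: r_{i+1} = r_i − f(r_i)·(f′(r_i))^{-1} mod 11^{i+2}, with f′(x) = 2x. Iterate:
  r_0 = 3 (mod 11)
  r_1 = 47 (mod 121)
  r_2 = 47 (mod 1331)
  r_3 = 12026 (mod 14641)
Final: r_3 = 12026, and one checks f(r_3) ≡ 0 mod 11^4.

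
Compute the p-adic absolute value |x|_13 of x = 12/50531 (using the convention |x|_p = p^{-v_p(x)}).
|12/50531|_13 = 2197

Step 1 — compute v_13(x) by factoring powers of 13 out of the numerator and denominator: v_13(12/50531) = -3. Step 2 — apply |x|_p = p^{-v_p(x)} = 13^{3} = 2197.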